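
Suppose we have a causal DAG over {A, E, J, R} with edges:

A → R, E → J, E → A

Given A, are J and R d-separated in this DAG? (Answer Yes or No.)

The only undirected path from J to R is:
Path 1: J ← E → A → R
  A is a chain here and A is conditioned on, so the path is blocked at A.
Since every path is blocked, d-separation holds.

Yes — J and R are d-separated given {A}.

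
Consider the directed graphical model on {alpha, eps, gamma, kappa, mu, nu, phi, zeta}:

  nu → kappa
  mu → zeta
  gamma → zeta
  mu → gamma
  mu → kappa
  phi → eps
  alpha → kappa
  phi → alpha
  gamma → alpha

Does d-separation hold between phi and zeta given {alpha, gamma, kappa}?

Yes — phi and zeta are d-separated given {alpha, gamma, kappa}.

There are 4 undirected paths between phi and zeta; checking each against the conditioning set {alpha, gamma, kappa}:
Path 1: phi → alpha → kappa ← mu → zeta
  alpha is a chain here and alpha is conditioned on, so the path is blocked at alpha.
Path 2: phi → alpha → kappa ← mu → gamma → zeta
  alpha is a chain here and alpha is conditioned on, so the path is blocked at alpha.
Path 3: phi → alpha ← gamma → zeta
  gamma is a fork here and gamma is conditioned on, so the path is blocked at gamma.
Path 4: phi → alpha ← gamma ← mu → zeta
  gamma is a chain here and gamma is conditioned on, so the path is blocked at gamma.
Every path is blocked, so phi and zeta are d-separated given {alpha, gamma, kappa}.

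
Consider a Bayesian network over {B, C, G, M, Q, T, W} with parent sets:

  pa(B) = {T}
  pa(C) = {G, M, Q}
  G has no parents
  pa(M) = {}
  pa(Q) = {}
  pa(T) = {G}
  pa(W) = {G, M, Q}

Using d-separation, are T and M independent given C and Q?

There are 4 undirected paths between T and M; checking each against the conditioning set {C, Q}:
Path 1: T ← G → W ← Q → C ← M
  W is a collider here and neither W nor any of its descendants is conditioned on, so the collider stays closed — the path is blocked at W.
Path 2: T ← G → W ← M
  W is a collider here and neither W nor any of its descendants is conditioned on, so the collider stays closed — the path is blocked at W.
Path 3: T ← G → C ← Q → W ← M
  Q is a fork here and Q is conditioned on, so the path is blocked at Q.
Path 4: T ← G → C ← M
  G is a fork and G is not conditioned on; C is a collider and C is conditioned on, which opens it — no node blocks this path, so it is active.
At least one path is unblocked, so d-separation fails.

No — T and M are not d-separated given {C, Q}.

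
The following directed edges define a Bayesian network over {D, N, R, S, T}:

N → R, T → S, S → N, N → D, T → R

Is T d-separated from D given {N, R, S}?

Yes — T and D are d-separated given {N, R, S}.

Enumerating the 2 paths from T to D and testing each for blocking by {N, R, S}:
  1. T → S → N → D — S:chain[blocks]; N:chain[blocks] ⇒ blocked
  2. T → R ← N → D — R:collider[open]; N:fork[blocks] ⇒ blocked
All paths are blocked; T ⊥ D | {N, R, S} holds.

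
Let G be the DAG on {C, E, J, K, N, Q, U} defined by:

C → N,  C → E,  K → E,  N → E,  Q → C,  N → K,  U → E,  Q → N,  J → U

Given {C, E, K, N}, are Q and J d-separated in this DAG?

There are 6 undirected paths between Q and J; checking each against the conditioning set {C, E, K, N}:
  1. Q → N → E ← U ← J — N:chain[blocks]; E:collider[open]; U:chain[open] ⇒ blocked
  2. Q → N → K → E ← U ← J — N:chain[blocks]; K:chain[blocks]; E:collider[open]; U:chain[open] ⇒ blocked
  3. Q → N ← C → E ← U ← J — N:collider[open]; C:fork[blocks]; E:collider[open]; U:chain[open] ⇒ blocked
  4. Q → C → N → E ← U ← J — C:chain[blocks]; N:chain[blocks]; E:collider[open]; U:chain[open] ⇒ blocked
  5. Q → C → N → K → E ← U ← J — C:chain[blocks]; N:chain[blocks]; K:chain[blocks]; E:collider[open]; U:chain[open] ⇒ blocked
  6. Q → C → E ← U ← J — C:chain[blocks]; E:collider[open]; U:chain[open] ⇒ blocked
Since every path is blocked, d-separation holds.

Yes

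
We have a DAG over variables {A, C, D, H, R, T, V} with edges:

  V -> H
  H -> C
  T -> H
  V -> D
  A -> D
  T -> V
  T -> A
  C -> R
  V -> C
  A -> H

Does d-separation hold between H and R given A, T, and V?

There are 6 undirected paths between H and R; checking each against the conditioning set {A, T, V}:
Path 1: H ← A ← T → V → C → R
  A is a chain here and A is conditioned on, so the path is blocked at A.
Path 2: H ← A → D ← V → C → R
  A is a fork here and A is conditioned on, so the path is blocked at A.
Path 3: H ← T → A → D ← V → C → R
  T is a fork here and T is conditioned on, so the path is blocked at T.
Path 4: H ← T → V → C → R
  T is a fork here and T is conditioned on, so the path is blocked at T.
Path 5: H → C → R
  C is a chain and C is not conditioned on — no node blocks this path, so it is active.
Path 6: H ← V → C → R
  V is a fork here and V is conditioned on, so the path is blocked at V.
At least one path is unblocked, so d-separation fails.

No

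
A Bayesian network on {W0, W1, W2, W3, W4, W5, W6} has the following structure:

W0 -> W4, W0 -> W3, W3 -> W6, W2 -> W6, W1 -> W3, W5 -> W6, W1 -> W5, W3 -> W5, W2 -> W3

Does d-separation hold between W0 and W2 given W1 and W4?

4 paths connect W0 and W2; each must be blocked for d-separation to hold:
Path 1: W0 → W3 → W6 ← W2
  W6 is a collider here and neither W6 nor any of its descendants is conditioned on, so the collider stays closed — the path is blocked at W6.
Path 2: W0 → W3 ← W1 → W5 → W6 ← W2
  W3 is a collider here and neither W3 nor any of its descendants is conditioned on, so the collider stays closed — the path is blocked at W3.
Path 3: W0 → W3 → W5 → W6 ← W2
  W6 is a collider here and neither W6 nor any of its descendants is conditioned on, so the collider stays closed — the path is blocked at W6.
Path 4: W0 → W3 ← W2
  W3 is a collider here and neither W3 nor any of its descendants is conditioned on, so the collider stays closed — the path is blocked at W3.
All paths are blocked; W0 ⊥ W2 | {W1, W4} holds.

Yes — W0 and W2 are d-separated given {W1, W4}.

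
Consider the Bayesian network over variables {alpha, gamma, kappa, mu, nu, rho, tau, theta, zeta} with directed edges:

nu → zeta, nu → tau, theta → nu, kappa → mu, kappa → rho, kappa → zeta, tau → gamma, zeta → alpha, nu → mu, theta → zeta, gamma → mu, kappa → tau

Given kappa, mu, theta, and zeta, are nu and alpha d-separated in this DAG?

There are 6 undirected paths between nu and alpha; checking each against the conditioning set {kappa, mu, theta, zeta}:
Path 1: nu → tau ← kappa → zeta → alpha
  kappa is a fork here and kappa is conditioned on, so the path is blocked at kappa.
Path 2: nu → tau → gamma → mu ← kappa → zeta → alpha
  kappa is a fork here and kappa is conditioned on, so the path is blocked at kappa.
Path 3: nu → mu ← kappa → zeta → alpha
  kappa is a fork here and kappa is conditioned on, so the path is blocked at kappa.
Path 4: nu → mu ← gamma ← tau ← kappa → zeta → alpha
  kappa is a fork here and kappa is conditioned on, so the path is blocked at kappa.
Path 5: nu ← theta → zeta → alpha
  theta is a fork here and theta is conditioned on, so the path is blocked at theta.
Path 6: nu → zeta → alpha
  zeta is a chain here and zeta is conditioned on, so the path is blocked at zeta.
All paths are blocked; nu ⊥ alpha | {kappa, mu, theta, zeta} holds.

Yes — nu and alpha are d-separated given {kappa, mu, theta, zeta}.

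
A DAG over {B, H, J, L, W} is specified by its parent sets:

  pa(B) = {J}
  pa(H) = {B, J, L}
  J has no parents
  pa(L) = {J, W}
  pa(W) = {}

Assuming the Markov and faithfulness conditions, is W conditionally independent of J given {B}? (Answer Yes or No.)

Enumerating the 3 paths from W to J and testing each for blocking by {B}:
Path 1: W → L ← J
  L is a collider here and neither L nor any of its descendants is conditioned on, so the collider stays closed — the path is blocked at L.
Path 2: W → L → H ← J
  H is a collider here and neither H nor any of its descendants is conditioned on, so the collider stays closed — the path is blocked at H.
Path 3: W → L → H ← B ← J
  H is a collider here and neither H nor any of its descendants is conditioned on, so the collider stays closed — the path is blocked at H.
Since every path is blocked, d-separation holds.

Yes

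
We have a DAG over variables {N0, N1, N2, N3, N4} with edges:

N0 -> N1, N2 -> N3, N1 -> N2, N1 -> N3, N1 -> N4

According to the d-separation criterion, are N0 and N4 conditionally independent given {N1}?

The only undirected path from N0 to N4 is:
Path 1: N0 → N1 → N4
  N1 is a chain here and N1 is conditioned on, so the path is blocked at N1.
Since every path is blocked, d-separation holds.

Yes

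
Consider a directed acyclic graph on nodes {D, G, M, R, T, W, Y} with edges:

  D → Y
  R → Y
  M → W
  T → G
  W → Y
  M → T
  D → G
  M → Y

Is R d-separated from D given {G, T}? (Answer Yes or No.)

Yes

Enumerating the 3 paths from R to D and testing each for blocking by {G, T}:
  1. R → Y ← M → T → G ← D — Y:collider[blocks]; M:fork[open]; T:chain[blocks]; G:collider[open] ⇒ blocked
  2. R → Y ← W ← M → T → G ← D — Y:collider[blocks]; W:chain[open]; M:fork[open]; T:chain[blocks]; G:collider[open] ⇒ blocked
  3. R → Y ← D — Y:collider[blocks] ⇒ blocked
Every path is blocked, so R and D are d-separated given {G, T}.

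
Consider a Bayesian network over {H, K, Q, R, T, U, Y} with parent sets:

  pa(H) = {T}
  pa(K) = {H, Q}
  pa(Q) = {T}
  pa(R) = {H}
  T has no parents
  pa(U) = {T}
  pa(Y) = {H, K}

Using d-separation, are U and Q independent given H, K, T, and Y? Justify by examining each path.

Yes

There are 3 undirected paths between U and Q; checking each against the conditioning set {H, K, T, Y}:
Path 1: U ← T → H → K ← Q
  T is a fork here and T is conditioned on, so the path is blocked at T.
Path 2: U ← T → H → Y ← K ← Q
  T is a fork here and T is conditioned on, so the path is blocked at T.
Path 3: U ← T → Q
  T is a fork here and T is conditioned on, so the path is blocked at T.
Every path is blocked, so U and Q are d-separated given {H, K, T, Y}.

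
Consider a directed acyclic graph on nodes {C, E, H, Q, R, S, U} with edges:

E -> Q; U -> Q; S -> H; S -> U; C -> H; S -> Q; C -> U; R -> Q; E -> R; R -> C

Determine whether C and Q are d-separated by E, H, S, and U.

6 paths connect C and Q; each must be blocked for d-separation to hold:
  1. C → U → Q — U:chain[blocks] ⇒ blocked
  2. C → U ← S → Q — U:collider[open]; S:fork[blocks] ⇒ blocked
  3. C ← R ← E → Q — R:chain[open]; E:fork[blocks] ⇒ blocked
  4. C ← R → Q — R:fork[open] ⇒ active
  5. C → H ← S → U → Q — H:collider[open]; S:fork[blocks]; U:chain[blocks] ⇒ blocked
  6. C → H ← S → Q — H:collider[open]; S:fork[blocks] ⇒ blocked
At least one path is unblocked, so d-separation fails.

No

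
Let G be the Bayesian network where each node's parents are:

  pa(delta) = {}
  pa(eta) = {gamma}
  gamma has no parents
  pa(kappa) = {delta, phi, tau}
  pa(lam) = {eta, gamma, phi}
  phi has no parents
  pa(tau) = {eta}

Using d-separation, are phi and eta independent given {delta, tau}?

Enumerating the 3 paths from phi to eta and testing each for blocking by {delta, tau}:
  1. phi → lam ← gamma → eta — lam:collider[blocks]; gamma:fork[open] ⇒ blocked
  2. phi → lam ← eta — lam:collider[blocks] ⇒ blocked
  3. phi → kappa ← tau ← eta — kappa:collider[blocks]; tau:chain[blocks] ⇒ blocked
All paths are blocked; phi ⊥ eta | {delta, tau} holds.

Yes — phi and eta are d-separated given {delta, tau}.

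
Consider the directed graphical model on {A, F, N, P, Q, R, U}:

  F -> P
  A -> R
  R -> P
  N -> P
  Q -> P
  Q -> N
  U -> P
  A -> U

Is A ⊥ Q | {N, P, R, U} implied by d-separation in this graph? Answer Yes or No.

We examine all 4 paths between A and Q:
Path 1: A → R → P ← Q
  R is a chain here and R is conditioned on, so the path is blocked at R.
Path 2: A → R → P ← N ← Q
  R is a chain here and R is conditioned on, so the path is blocked at R.
Path 3: A → U → P ← Q
  U is a chain here and U is conditioned on, so the path is blocked at U.
Path 4: A → U → P ← N ← Q
  U is a chain here and U is conditioned on, so the path is blocked at U.
All paths are blocked; A ⊥ Q | {N, P, R, U} holds.

Yes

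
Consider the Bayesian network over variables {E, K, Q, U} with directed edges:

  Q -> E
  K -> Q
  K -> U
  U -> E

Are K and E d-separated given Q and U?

We examine all 2 paths between K and E:
  1. K → Q → E — Q:chain[blocks] ⇒ blocked
  2. K → U → E — U:chain[blocks] ⇒ blocked
Since every path is blocked, d-separation holds.

Yes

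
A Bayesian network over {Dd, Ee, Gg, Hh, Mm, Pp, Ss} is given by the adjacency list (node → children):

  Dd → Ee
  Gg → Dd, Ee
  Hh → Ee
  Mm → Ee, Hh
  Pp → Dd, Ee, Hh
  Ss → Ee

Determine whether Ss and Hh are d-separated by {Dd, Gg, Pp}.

5 paths connect Ss and Hh; each must be blocked for d-separation to hold:
Path 1: Ss → Ee ← Mm → Hh
  Ee is a collider here and neither Ee nor any of its descendants is conditioned on, so the collider stays closed — the path is blocked at Ee.
Path 2: Ss → Ee ← Gg → Dd ← Pp → Hh
  Ee is a collider here and neither Ee nor any of its descendants is conditioned on, so the collider stays closed — the path is blocked at Ee.
Path 3: Ss → Ee ← Pp → Hh
  Ee is a collider here and neither Ee nor any of its descendants is conditioned on, so the collider stays closed — the path is blocked at Ee.
Path 4: Ss → Ee ← Hh
  Ee is a collider here and neither Ee nor any of its descendants is conditioned on, so the collider stays closed — the path is blocked at Ee.
Path 5: Ss → Ee ← Dd ← Pp → Hh
  Ee is a collider here and neither Ee nor any of its descendants is conditioned on, so the collider stays closed — the path is blocked at Ee.
Since every path is blocked, d-separation holds.

Yes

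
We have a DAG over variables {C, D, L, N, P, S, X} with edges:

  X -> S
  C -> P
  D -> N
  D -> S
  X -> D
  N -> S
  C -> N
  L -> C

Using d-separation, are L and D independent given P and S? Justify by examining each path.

There are 3 undirected paths between L and D; checking each against the conditioning set {P, S}:
Path 1: L → C → N → S ← X → D
  C is a chain and C is not conditioned on; N is a chain and N is not conditioned on; S is a collider and S is conditioned on, which opens it; X is a fork and X is not conditioned on — no node blocks this path, so it is active.
Path 2: L → C → N → S ← D
  C is a chain and C is not conditioned on; N is a chain and N is not conditioned on; S is a collider and S is conditioned on, which opens it — no node blocks this path, so it is active.
Path 3: L → C → N ← D
  C is a chain and C is not conditioned on; N is a collider and its descendant S is conditioned on, which opens it — no node blocks this path, so it is active.
At least one path is unblocked, so d-separation fails.

No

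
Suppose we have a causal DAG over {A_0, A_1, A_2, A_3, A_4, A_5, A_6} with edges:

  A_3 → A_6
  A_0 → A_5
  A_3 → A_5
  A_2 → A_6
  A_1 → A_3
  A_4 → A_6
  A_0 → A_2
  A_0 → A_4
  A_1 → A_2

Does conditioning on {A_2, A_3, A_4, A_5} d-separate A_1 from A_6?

Yes

6 paths connect A_1 and A_6; each must be blocked for d-separation to hold:
Path 1: A_1 → A_3 → A_5 ← A_0 → A_4 → A_6
  A_3 is a chain here and A_3 is conditioned on, so the path is blocked at A_3.
Path 2: A_1 → A_3 → A_5 ← A_0 → A_2 → A_6
  A_3 is a chain here and A_3 is conditioned on, so the path is blocked at A_3.
Path 3: A_1 → A_3 → A_6
  A_3 is a chain here and A_3 is conditioned on, so the path is blocked at A_3.
Path 4: A_1 → A_2 → A_6
  A_2 is a chain here and A_2 is conditioned on, so the path is blocked at A_2.
Path 5: A_1 → A_2 ← A_0 → A_4 → A_6
  A_4 is a chain here and A_4 is conditioned on, so the path is blocked at A_4.
Path 6: A_1 → A_2 ← A_0 → A_5 ← A_3 → A_6
  A_3 is a fork here and A_3 is conditioned on, so the path is blocked at A_3.
Since every path is blocked, d-separation holds.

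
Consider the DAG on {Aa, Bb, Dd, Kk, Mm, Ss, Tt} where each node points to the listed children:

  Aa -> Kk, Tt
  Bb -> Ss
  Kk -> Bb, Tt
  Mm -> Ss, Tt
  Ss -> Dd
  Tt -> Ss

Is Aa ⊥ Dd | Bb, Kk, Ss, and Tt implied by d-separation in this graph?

There are 6 undirected paths between Aa and Dd; checking each against the conditioning set {Bb, Kk, Ss, Tt}:
Path 1: Aa → Kk → Bb → Ss → Dd
  Kk is a chain here and Kk is conditioned on, so the path is blocked at Kk.
Path 2: Aa → Kk → Tt → Ss → Dd
  Kk is a chain here and Kk is conditioned on, so the path is blocked at Kk.
Path 3: Aa → Kk → Tt ← Mm → Ss → Dd
  Kk is a chain here and Kk is conditioned on, so the path is blocked at Kk.
Path 4: Aa → Tt → Ss → Dd
  Tt is a chain here and Tt is conditioned on, so the path is blocked at Tt.
Path 5: Aa → Tt ← Kk → Bb → Ss → Dd
  Kk is a fork here and Kk is conditioned on, so the path is blocked at Kk.
Path 6: Aa → Tt ← Mm → Ss → Dd
  Ss is a chain here and Ss is conditioned on, so the path is blocked at Ss.
Every path is blocked, so Aa and Dd are d-separated given {Bb, Kk, Ss, Tt}.

Yes — Aa and Dd are d-separated given {Bb, Kk, Ss, Tt}.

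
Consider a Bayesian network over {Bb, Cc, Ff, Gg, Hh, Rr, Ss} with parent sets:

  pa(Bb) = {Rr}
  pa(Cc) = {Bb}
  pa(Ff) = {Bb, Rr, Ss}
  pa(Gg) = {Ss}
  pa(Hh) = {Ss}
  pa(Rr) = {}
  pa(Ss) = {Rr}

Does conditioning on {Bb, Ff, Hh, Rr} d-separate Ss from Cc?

Yes

Enumerating the 4 paths from Ss to Cc and testing each for blocking by {Bb, Ff, Hh, Rr}:
Path 1: Ss ← Rr → Bb → Cc
  Rr is a fork here and Rr is conditioned on, so the path is blocked at Rr.
Path 2: Ss ← Rr → Ff ← Bb → Cc
  Rr is a fork here and Rr is conditioned on, so the path is blocked at Rr.
Path 3: Ss → Ff ← Bb → Cc
  Bb is a fork here and Bb is conditioned on, so the path is blocked at Bb.
Path 4: Ss → Ff ← Rr → Bb → Cc
  Rr is a fork here and Rr is conditioned on, so the path is blocked at Rr.
Every path is blocked, so Ss and Cc are d-separated given {Bb, Ff, Hh, Rr}.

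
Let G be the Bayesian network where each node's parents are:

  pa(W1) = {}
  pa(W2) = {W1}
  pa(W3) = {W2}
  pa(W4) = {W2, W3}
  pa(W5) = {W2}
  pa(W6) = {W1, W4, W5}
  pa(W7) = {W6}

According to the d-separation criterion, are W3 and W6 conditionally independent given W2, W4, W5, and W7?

There are 6 undirected paths between W3 and W6; checking each against the conditioning set {W2, W4, W5, W7}:
  1. W3 ← W2 ← W1 → W6 — W2:chain[blocks]; W1:fork[open] ⇒ blocked
  2. W3 ← W2 → W4 → W6 — W2:fork[blocks]; W4:chain[blocks] ⇒ blocked
  3. W3 ← W2 → W5 → W6 — W2:fork[blocks]; W5:chain[blocks] ⇒ blocked
  4. W3 → W4 ← W2 ← W1 → W6 — W4:collider[open]; W2:chain[blocks]; W1:fork[open] ⇒ blocked
  5. W3 → W4 ← W2 → W5 → W6 — W4:collider[open]; W2:fork[blocks]; W5:chain[blocks] ⇒ blocked
  6. W3 → W4 → W6 — W4:chain[blocks] ⇒ blocked
All paths are blocked; W3 ⊥ W6 | {W2, W4, W5, W7} holds.

Yes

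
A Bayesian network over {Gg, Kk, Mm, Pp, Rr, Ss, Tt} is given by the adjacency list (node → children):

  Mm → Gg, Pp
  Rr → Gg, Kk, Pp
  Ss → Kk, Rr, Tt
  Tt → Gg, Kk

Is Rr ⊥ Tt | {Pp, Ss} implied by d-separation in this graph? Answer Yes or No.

Enumerating the 6 paths from Rr to Tt and testing each for blocking by {Pp, Ss}:
Path 1: Rr → Pp ← Mm → Gg ← Tt
  Gg is a collider here and neither Gg nor any of its descendants is conditioned on, so the collider stays closed — the path is blocked at Gg.
Path 2: Rr → Kk ← Tt
  Kk is a collider here and neither Kk nor any of its descendants is conditioned on, so the collider stays closed — the path is blocked at Kk.
Path 3: Rr → Kk ← Ss → Tt
  Kk is a collider here and neither Kk nor any of its descendants is conditioned on, so the collider stays closed — the path is blocked at Kk.
Path 4: Rr ← Ss → Kk ← Tt
  Ss is a fork here and Ss is conditioned on, so the path is blocked at Ss.
Path 5: Rr ← Ss → Tt
  Ss is a fork here and Ss is conditioned on, so the path is blocked at Ss.
Path 6: Rr → Gg ← Tt
  Gg is a collider here and neither Gg nor any of its descendants is conditioned on, so the collider stays closed — the path is blocked at Gg.
All paths are blocked; Rr ⊥ Tt | {Pp, Ss} holds.

Yes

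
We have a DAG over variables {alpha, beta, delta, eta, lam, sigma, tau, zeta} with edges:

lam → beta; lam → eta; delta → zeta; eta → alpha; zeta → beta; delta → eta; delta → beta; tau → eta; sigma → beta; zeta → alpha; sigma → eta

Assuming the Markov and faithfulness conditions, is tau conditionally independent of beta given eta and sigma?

Enumerating the 6 paths from tau to beta and testing each for blocking by {eta, sigma}:
Path 1: tau → eta → alpha ← zeta ← delta → beta
  eta is a chain here and eta is conditioned on, so the path is blocked at eta.
Path 2: tau → eta → alpha ← zeta → beta
  eta is a chain here and eta is conditioned on, so the path is blocked at eta.
Path 3: tau → eta ← delta → beta
  eta is a collider and eta is conditioned on, which opens it; delta is a fork and delta is not conditioned on — no node blocks this path, so it is active.
Path 4: tau → eta ← delta → zeta → beta
  eta is a collider and eta is conditioned on, which opens it; delta is a fork and delta is not conditioned on; zeta is a chain and zeta is not conditioned on — no node blocks this path, so it is active.
Path 5: tau → eta ← lam → beta
  eta is a collider and eta is conditioned on, which opens it; lam is a fork and lam is not conditioned on — no node blocks this path, so it is active.
Path 6: tau → eta ← sigma → beta
  sigma is a fork here and sigma is conditioned on, so the path is blocked at sigma.
Because an active path exists, tau and beta are not d-separated.

No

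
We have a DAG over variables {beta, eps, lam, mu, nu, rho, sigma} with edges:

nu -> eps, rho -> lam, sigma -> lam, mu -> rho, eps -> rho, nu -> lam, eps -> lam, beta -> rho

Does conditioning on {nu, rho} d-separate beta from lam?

There are 3 undirected paths between beta and lam; checking each against the conditioning set {nu, rho}:
Path 1: beta → rho ← eps ← nu → lam
  nu is a fork here and nu is conditioned on, so the path is blocked at nu.
Path 2: beta → rho ← eps → lam
  rho is a collider and rho is conditioned on, which opens it; eps is a fork and eps is not conditioned on — no node blocks this path, so it is active.
Path 3: beta → rho → lam
  rho is a chain here and rho is conditioned on, so the path is blocked at rho.
At least one path is unblocked, so d-separation fails.

No — beta and lam are not d-separated given {nu, rho}.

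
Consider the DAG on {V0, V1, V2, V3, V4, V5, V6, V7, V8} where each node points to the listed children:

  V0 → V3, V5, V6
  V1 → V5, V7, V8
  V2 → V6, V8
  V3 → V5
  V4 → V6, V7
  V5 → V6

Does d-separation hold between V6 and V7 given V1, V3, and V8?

Enumerating the 5 paths from V6 to V7 and testing each for blocking by {V1, V3, V8}:
Path 1: V6 ← V5 ← V1 → V7
  V1 is a fork here and V1 is conditioned on, so the path is blocked at V1.
Path 2: V6 ← V2 → V8 ← V1 → V7
  V1 is a fork here and V1 is conditioned on, so the path is blocked at V1.
Path 3: V6 ← V0 → V5 ← V1 → V7
  V5 is a collider here and neither V5 nor any of its descendants is conditioned on, so the collider stays closed — the path is blocked at V5.
Path 4: V6 ← V0 → V3 → V5 ← V1 → V7
  V3 is a chain here and V3 is conditioned on, so the path is blocked at V3.
Path 5: V6 ← V4 → V7
  V4 is a fork and V4 is not conditioned on — no node blocks this path, so it is active.
Because an active path exists, V6 and V7 are not d-separated.

No — V6 and V7 are not d-separated given {V1, V3, V8}.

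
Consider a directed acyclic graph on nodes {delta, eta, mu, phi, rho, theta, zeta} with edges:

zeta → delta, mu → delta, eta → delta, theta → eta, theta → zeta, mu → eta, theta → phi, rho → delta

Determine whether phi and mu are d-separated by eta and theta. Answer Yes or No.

We examine all 4 paths between phi and mu:
Path 1: phi ← theta → zeta → delta ← mu
  theta is a fork here and theta is conditioned on, so the path is blocked at theta.
Path 2: phi ← theta → zeta → delta ← eta ← mu
  theta is a fork here and theta is conditioned on, so the path is blocked at theta.
Path 3: phi ← theta → eta ← mu
  theta is a fork here and theta is conditioned on, so the path is blocked at theta.
Path 4: phi ← theta → eta → delta ← mu
  theta is a fork here and theta is conditioned on, so the path is blocked at theta.
Every path is blocked, so phi and mu are d-separated given {eta, theta}.

Yes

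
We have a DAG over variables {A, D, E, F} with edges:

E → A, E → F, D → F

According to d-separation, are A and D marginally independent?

The only undirected path from A to D is:
  1. A ← E → F ← D — E:fork[open]; F:collider[blocks] ⇒ blocked
Since every path is blocked, d-separation holds.

Yes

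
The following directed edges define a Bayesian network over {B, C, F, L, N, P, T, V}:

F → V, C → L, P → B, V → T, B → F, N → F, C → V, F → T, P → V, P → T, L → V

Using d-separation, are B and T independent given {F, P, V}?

Yes

We examine all 6 paths between B and T:
Path 1: B → F → T
  F is a chain here and F is conditioned on, so the path is blocked at F.
Path 2: B → F → V → T
  F is a chain here and F is conditioned on, so the path is blocked at F.
Path 3: B → F → V ← P → T
  F is a chain here and F is conditioned on, so the path is blocked at F.
Path 4: B ← P → T
  P is a fork here and P is conditioned on, so the path is blocked at P.
Path 5: B ← P → V ← F → T
  P is a fork here and P is conditioned on, so the path is blocked at P.
Path 6: B ← P → V → T
  P is a fork here and P is conditioned on, so the path is blocked at P.
Every path is blocked, so B and T are d-separated given {F, P, V}.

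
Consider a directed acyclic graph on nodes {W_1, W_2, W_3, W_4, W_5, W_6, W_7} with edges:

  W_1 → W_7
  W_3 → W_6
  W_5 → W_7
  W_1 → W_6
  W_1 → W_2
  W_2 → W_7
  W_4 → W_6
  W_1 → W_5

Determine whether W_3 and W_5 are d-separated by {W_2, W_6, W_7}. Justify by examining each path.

No

There are 3 undirected paths between W_3 and W_5; checking each against the conditioning set {W_2, W_6, W_7}:
  1. W_3 → W_6 ← W_1 → W_5 — W_6:collider[open]; W_1:fork[open] ⇒ active
  2. W_3 → W_6 ← W_1 → W_7 ← W_5 — W_6:collider[open]; W_1:fork[open]; W_7:collider[open] ⇒ active
  3. W_3 → W_6 ← W_1 → W_2 → W_7 ← W_5 — W_6:collider[open]; W_1:fork[open]; W_2:chain[blocks]; W_7:collider[open] ⇒ blocked
Because an active path exists, W_3 and W_5 are not d-separated.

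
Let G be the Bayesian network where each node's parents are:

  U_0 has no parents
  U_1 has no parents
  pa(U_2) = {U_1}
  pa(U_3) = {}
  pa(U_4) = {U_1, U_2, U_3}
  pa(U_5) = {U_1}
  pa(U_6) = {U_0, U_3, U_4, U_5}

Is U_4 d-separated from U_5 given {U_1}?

There are 4 undirected paths between U_4 and U_5; checking each against the conditioning set {U_1}:
Path 1: U_4 ← U_1 → U_5
  U_1 is a fork here and U_1 is conditioned on, so the path is blocked at U_1.
Path 2: U_4 ← U_2 ← U_1 → U_5
  U_1 is a fork here and U_1 is conditioned on, so the path is blocked at U_1.
Path 3: U_4 ← U_3 → U_6 ← U_5
  U_6 is a collider here and neither U_6 nor any of its descendants is conditioned on, so the collider stays closed — the path is blocked at U_6.
Path 4: U_4 → U_6 ← U_5
  U_6 is a collider here and neither U_6 nor any of its descendants is conditioned on, so the collider stays closed — the path is blocked at U_6.
Since every path is blocked, d-separation holds.

Yes — U_4 and U_5 are d-separated given {U_1}.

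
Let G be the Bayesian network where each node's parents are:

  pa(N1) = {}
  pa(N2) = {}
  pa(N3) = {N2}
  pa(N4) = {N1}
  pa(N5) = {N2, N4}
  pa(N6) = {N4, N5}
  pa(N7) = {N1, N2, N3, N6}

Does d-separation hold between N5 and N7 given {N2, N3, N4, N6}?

Yes — N5 and N7 are d-separated given {N2, N3, N4, N6}.

There are 6 undirected paths between N5 and N7; checking each against the conditioning set {N2, N3, N4, N6}:
Path 1: N5 → N6 ← N4 ← N1 → N7
  N4 is a chain here and N4 is conditioned on, so the path is blocked at N4.
Path 2: N5 → N6 → N7
  N6 is a chain here and N6 is conditioned on, so the path is blocked at N6.
Path 3: N5 ← N2 → N3 → N7
  N2 is a fork here and N2 is conditioned on, so the path is blocked at N2.
Path 4: N5 ← N2 → N7
  N2 is a fork here and N2 is conditioned on, so the path is blocked at N2.
Path 5: N5 ← N4 → N6 → N7
  N4 is a fork here and N4 is conditioned on, so the path is blocked at N4.
Path 6: N5 ← N4 ← N1 → N7
  N4 is a chain here and N4 is conditioned on, so the path is blocked at N4.
Every path is blocked, so N5 and N7 are d-separated given {N2, N3, N4, N6}.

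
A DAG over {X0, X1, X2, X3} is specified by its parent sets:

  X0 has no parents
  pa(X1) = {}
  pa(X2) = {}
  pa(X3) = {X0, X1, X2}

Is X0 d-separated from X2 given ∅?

The only undirected path from X0 to X2 is:
  1. X0 → X3 ← X2 — X3:collider[blocks] ⇒ blocked
Every path is blocked, so X0 and X2 are d-separated given ∅.

Yes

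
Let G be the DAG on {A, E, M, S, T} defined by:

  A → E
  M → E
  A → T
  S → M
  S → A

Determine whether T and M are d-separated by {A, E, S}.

We examine all 2 paths between T and M:
  1. T ← A → E ← M — A:fork[blocks]; E:collider[open] ⇒ blocked
  2. T ← A ← S → M — A:chain[blocks]; S:fork[blocks] ⇒ blocked
All paths are blocked; T ⊥ M | {A, E, S} holds.

Yes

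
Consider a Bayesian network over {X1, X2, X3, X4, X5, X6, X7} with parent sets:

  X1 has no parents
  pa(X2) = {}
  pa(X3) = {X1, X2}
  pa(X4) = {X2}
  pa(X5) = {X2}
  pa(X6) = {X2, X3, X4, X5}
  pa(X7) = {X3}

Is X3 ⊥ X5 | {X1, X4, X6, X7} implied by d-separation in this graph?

Enumerating the 6 paths from X3 to X5 and testing each for blocking by {X1, X4, X6, X7}:
Path 1: X3 ← X2 → X5
  X2 is a fork and X2 is not conditioned on — no node blocks this path, so it is active.
Path 2: X3 ← X2 → X4 → X6 ← X5
  X4 is a chain here and X4 is conditioned on, so the path is blocked at X4.
Path 3: X3 ← X2 → X6 ← X5
  X2 is a fork and X2 is not conditioned on; X6 is a collider and X6 is conditioned on, which opens it — no node blocks this path, so it is active.
Path 4: X3 → X6 ← X5
  X6 is a collider and X6 is conditioned on, which opens it — no node blocks this path, so it is active.
Path 5: X3 → X6 ← X4 ← X2 → X5
  X4 is a chain here and X4 is conditioned on, so the path is blocked at X4.
Path 6: X3 → X6 ← X2 → X5
  X6 is a collider and X6 is conditioned on, which opens it; X2 is a fork and X2 is not conditioned on — no node blocks this path, so it is active.
At least one path is unblocked, so d-separation fails.

No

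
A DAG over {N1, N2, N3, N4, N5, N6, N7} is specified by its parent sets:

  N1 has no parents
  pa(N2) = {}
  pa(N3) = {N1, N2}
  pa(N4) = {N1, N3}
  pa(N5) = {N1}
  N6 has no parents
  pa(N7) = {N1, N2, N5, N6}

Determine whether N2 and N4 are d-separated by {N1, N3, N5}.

Yes — N2 and N4 are d-separated given {N1, N3, N5}.

Enumerating the 6 paths from N2 to N4 and testing each for blocking by {N1, N3, N5}:
Path 1: N2 → N3 ← N1 → N4
  N1 is a fork here and N1 is conditioned on, so the path is blocked at N1.
Path 2: N2 → N3 → N4
  N3 is a chain here and N3 is conditioned on, so the path is blocked at N3.
Path 3: N2 → N7 ← N1 → N3 → N4
  N7 is a collider here and neither N7 nor any of its descendants is conditioned on, so the collider stays closed — the path is blocked at N7.
Path 4: N2 → N7 ← N1 → N4
  N7 is a collider here and neither N7 nor any of its descendants is conditioned on, so the collider stays closed — the path is blocked at N7.
Path 5: N2 → N7 ← N5 ← N1 → N3 → N4
  N7 is a collider here and neither N7 nor any of its descendants is conditioned on, so the collider stays closed — the path is blocked at N7.
Path 6: N2 → N7 ← N5 ← N1 → N4
  N7 is a collider here and neither N7 nor any of its descendants is conditioned on, so the collider stays closed — the path is blocked at N7.
All paths are blocked; N2 ⊥ N4 | {N1, N3, N5} holds.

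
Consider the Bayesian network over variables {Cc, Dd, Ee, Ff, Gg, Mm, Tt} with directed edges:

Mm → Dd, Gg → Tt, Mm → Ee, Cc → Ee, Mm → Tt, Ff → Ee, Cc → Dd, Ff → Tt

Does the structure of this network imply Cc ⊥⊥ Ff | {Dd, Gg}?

4 paths connect Cc and Ff; each must be blocked for d-separation to hold:
  1. Cc → Dd ← Mm → Tt ← Ff — Dd:collider[open]; Mm:fork[open]; Tt:collider[blocks] ⇒ blocked
  2. Cc → Dd ← Mm → Ee ← Ff — Dd:collider[open]; Mm:fork[open]; Ee:collider[blocks] ⇒ blocked
  3. Cc → Ee ← Ff — Ee:collider[blocks] ⇒ blocked
  4. Cc → Ee ← Mm → Tt ← Ff — Ee:collider[blocks]; Mm:fork[open]; Tt:collider[blocks] ⇒ blocked
Every path is blocked, so Cc and Ff are d-separated given {Dd, Gg}.

Yes — Cc and Ff are d-separated given {Dd, Gg}.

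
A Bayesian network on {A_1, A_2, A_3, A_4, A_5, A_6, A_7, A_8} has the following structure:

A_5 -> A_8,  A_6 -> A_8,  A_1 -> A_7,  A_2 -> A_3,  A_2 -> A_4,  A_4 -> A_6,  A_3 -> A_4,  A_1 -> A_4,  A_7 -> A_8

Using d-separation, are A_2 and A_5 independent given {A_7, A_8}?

We examine all 4 paths between A_2 and A_5:
Path 1: A_2 → A_3 → A_4 → A_6 → A_8 ← A_5
  A_3 is a chain and A_3 is not conditioned on; A_4 is a chain and A_4 is not conditioned on; A_6 is a chain and A_6 is not conditioned on; A_8 is a collider and A_8 is conditioned on, which opens it — no node blocks this path, so it is active.
Path 2: A_2 → A_3 → A_4 ← A_1 → A_7 → A_8 ← A_5
  A_7 is a chain here and A_7 is conditioned on, so the path is blocked at A_7.
Path 3: A_2 → A_4 → A_6 → A_8 ← A_5
  A_4 is a chain and A_4 is not conditioned on; A_6 is a chain and A_6 is not conditioned on; A_8 is a collider and A_8 is conditioned on, which opens it — no node blocks this path, so it is active.
Path 4: A_2 → A_4 ← A_1 → A_7 → A_8 ← A_5
  A_7 is a chain here and A_7 is conditioned on, so the path is blocked at A_7.
Because an active path exists, A_2 and A_5 are not d-separated.

No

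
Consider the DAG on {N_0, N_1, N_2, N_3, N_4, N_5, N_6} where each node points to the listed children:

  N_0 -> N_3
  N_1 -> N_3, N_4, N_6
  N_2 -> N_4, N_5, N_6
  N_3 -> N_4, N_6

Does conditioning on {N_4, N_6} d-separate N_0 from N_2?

6 paths connect N_0 and N_2; each must be blocked for d-separation to hold:
  1. N_0 → N_3 → N_4 ← N_1 → N_6 ← N_2 — N_3:chain[open]; N_4:collider[open]; N_1:fork[open]; N_6:collider[open] ⇒ active
  2. N_0 → N_3 → N_4 ← N_2 — N_3:chain[open]; N_4:collider[open] ⇒ active
  3. N_0 → N_3 ← N_1 → N_4 ← N_2 — N_3:collider[open]; N_1:fork[open]; N_4:collider[open] ⇒ active
  4. N_0 → N_3 ← N_1 → N_6 ← N_2 — N_3:collider[open]; N_1:fork[open]; N_6:collider[open] ⇒ active
  5. N_0 → N_3 → N_6 ← N_1 → N_4 ← N_2 — N_3:chain[open]; N_6:collider[open]; N_1:fork[open]; N_4:collider[open] ⇒ active
  6. N_0 → N_3 → N_6 ← N_2 — N_3:chain[open]; N_6:collider[open] ⇒ active
Because an active path exists, N_0 and N_2 are not d-separated.

No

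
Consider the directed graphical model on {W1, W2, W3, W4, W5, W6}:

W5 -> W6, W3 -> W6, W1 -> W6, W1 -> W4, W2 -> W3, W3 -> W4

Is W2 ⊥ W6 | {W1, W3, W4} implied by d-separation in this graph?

Yes

There are 2 undirected paths between W2 and W6; checking each against the conditioning set {W1, W3, W4}:
Path 1: W2 → W3 → W4 ← W1 → W6
  W3 is a chain here and W3 is conditioned on, so the path is blocked at W3.
Path 2: W2 → W3 → W6
  W3 is a chain here and W3 is conditioned on, so the path is blocked at W3.
Every path is blocked, so W2 and W6 are d-separated given {W1, W3, W4}.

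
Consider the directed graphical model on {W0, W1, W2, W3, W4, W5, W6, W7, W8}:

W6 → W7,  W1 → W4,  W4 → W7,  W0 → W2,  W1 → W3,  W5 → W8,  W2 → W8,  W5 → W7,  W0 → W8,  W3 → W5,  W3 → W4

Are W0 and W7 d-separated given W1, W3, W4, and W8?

There are 6 undirected paths between W0 and W7; checking each against the conditioning set {W1, W3, W4, W8}:
  1. W0 → W2 → W8 ← W5 ← W3 ← W1 → W4 → W7 — W2:chain[open]; W8:collider[open]; W5:chain[open]; W3:chain[blocks]; W1:fork[blocks]; W4:chain[blocks] ⇒ blocked
  2. W0 → W2 → W8 ← W5 ← W3 → W4 → W7 — W2:chain[open]; W8:collider[open]; W5:chain[open]; W3:fork[blocks]; W4:chain[blocks] ⇒ blocked
  3. W0 → W2 → W8 ← W5 → W7 — W2:chain[open]; W8:collider[open]; W5:fork[open] ⇒ active
  4. W0 → W8 ← W5 ← W3 ← W1 → W4 → W7 — W8:collider[open]; W5:chain[open]; W3:chain[blocks]; W1:fork[blocks]; W4:chain[blocks] ⇒ blocked
  5. W0 → W8 ← W5 ← W3 → W4 → W7 — W8:collider[open]; W5:chain[open]; W3:fork[blocks]; W4:chain[blocks] ⇒ blocked
  6. W0 → W8 ← W5 → W7 — W8:collider[open]; W5:fork[open] ⇒ active
Because an active path exists, W0 and W7 are not d-separated.

No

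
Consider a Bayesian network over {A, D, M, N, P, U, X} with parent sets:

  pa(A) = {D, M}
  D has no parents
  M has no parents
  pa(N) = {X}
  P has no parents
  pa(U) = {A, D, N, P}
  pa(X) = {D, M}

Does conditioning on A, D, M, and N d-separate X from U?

There are 5 undirected paths between X and U; checking each against the conditioning set {A, D, M, N}:
  1. X ← D → A → U — D:fork[blocks]; A:chain[blocks] ⇒ blocked
  2. X ← D → U — D:fork[blocks] ⇒ blocked
  3. X → N → U — N:chain[blocks] ⇒ blocked
  4. X ← M → A ← D → U — M:fork[blocks]; A:collider[open]; D:fork[blocks] ⇒ blocked
  5. X ← M → A → U — M:fork[blocks]; A:chain[blocks] ⇒ blocked
All paths are blocked; X ⊥ U | {A, D, M, N} holds.

Yes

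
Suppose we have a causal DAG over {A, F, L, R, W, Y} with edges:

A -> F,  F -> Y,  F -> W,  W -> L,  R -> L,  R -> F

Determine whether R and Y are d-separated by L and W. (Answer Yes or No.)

No — R and Y are not d-separated given {L, W}.

2 paths connect R and Y; each must be blocked for d-separation to hold:
Path 1: R → L ← W ← F → Y
  W is a chain here and W is conditioned on, so the path is blocked at W.
Path 2: R → F → Y
  F is a chain and F is not conditioned on — no node blocks this path, so it is active.
Because an active path exists, R and Y are not d-separated.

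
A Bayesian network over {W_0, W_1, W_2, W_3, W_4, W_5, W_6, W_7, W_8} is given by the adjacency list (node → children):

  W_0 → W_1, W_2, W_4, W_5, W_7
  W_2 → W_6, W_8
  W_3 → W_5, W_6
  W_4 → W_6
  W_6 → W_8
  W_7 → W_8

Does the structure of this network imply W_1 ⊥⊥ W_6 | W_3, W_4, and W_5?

No — W_1 and W_6 are not d-separated given {W_3, W_4, W_5}.

We examine all 6 paths between W_1 and W_6:
  1. W_1 ← W_0 → W_2 → W_6 — W_0:fork[open]; W_2:chain[open] ⇒ active
  2. W_1 ← W_0 → W_2 → W_8 ← W_6 — W_0:fork[open]; W_2:chain[open]; W_8:collider[blocks] ⇒ blocked
  3. W_1 ← W_0 → W_7 → W_8 ← W_6 — W_0:fork[open]; W_7:chain[open]; W_8:collider[blocks] ⇒ blocked
  4. W_1 ← W_0 → W_7 → W_8 ← W_2 → W_6 — W_0:fork[open]; W_7:chain[open]; W_8:collider[blocks]; W_2:fork[open] ⇒ blocked
  5. W_1 ← W_0 → W_5 ← W_3 → W_6 — W_0:fork[open]; W_5:collider[open]; W_3:fork[blocks] ⇒ blocked
  6. W_1 ← W_0 → W_4 → W_6 — W_0:fork[open]; W_4:chain[blocks] ⇒ blocked
Since the path W_1 ← W_0 → W_2 → W_6 is active, W_1 and W_6 are not d-separated given {W_3, W_4, W_5}.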